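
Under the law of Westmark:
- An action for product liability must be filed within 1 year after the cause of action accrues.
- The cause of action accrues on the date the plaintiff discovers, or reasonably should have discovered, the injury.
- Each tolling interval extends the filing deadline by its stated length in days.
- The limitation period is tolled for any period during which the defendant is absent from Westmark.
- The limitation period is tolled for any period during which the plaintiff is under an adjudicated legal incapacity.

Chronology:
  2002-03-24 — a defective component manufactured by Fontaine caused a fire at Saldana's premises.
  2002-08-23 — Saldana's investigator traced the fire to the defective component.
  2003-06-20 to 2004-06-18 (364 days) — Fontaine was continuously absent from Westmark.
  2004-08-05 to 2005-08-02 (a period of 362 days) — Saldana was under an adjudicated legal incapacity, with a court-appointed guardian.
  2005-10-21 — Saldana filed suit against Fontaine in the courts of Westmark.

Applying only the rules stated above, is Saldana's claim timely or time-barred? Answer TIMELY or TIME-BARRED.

TIME-BARRED

Under the discovery rule, the claim accrued on 2002-08-23, when Saldana discovered the injury — not on the 2002-03-24 date of the underlying act.
1 year from 2002-08-23 is 2003-08-23.
The period was tolled for 364 days by the defendant's absence from the jurisdiction (2003-06-20 to 2004-06-18), pushing the deadline to 2004-08-21.
The plaintiff's legal incapacity from 2004-08-05 to 2005-08-02 tolled the period for 362 days, extending the deadline to 2005-08-18.
Saldana filed on 2005-10-21, after the 2005-08-18 deadline, so the action is time-barred.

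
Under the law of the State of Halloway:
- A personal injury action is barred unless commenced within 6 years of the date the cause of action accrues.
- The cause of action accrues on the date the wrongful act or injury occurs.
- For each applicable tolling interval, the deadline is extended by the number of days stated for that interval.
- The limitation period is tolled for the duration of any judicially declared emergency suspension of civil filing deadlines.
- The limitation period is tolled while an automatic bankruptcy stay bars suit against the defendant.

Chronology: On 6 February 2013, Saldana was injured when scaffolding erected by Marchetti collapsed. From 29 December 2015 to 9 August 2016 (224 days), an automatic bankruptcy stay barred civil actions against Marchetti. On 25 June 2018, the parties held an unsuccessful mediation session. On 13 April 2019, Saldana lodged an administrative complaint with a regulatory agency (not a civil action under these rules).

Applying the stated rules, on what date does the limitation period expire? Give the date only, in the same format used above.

18 September 2019

The claim accrued on 6 February 2013, when the wrongful act occurred.
6 years from 6 February 2013 is 6 February 2019.
The period was tolled for 224 days by the automatic bankruptcy stay (29 December 2015 to 9 August 2016), pushing the deadline to 18 September 2019.
None of the other events listed affects the running of the period under the stated rules.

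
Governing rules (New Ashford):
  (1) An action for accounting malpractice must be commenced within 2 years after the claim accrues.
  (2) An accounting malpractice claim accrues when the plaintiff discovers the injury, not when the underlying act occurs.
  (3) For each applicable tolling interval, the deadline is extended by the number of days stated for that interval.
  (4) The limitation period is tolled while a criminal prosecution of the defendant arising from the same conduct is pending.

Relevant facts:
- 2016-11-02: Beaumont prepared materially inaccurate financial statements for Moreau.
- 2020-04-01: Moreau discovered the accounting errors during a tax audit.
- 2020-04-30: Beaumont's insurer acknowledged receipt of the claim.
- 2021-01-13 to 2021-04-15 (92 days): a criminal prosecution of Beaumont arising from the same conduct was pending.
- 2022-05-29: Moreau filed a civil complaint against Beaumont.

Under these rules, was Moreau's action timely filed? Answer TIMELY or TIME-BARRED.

The claim did not accrue until Moreau discovered the injury on 2020-04-01; the 2016-11-02 act date does not start the clock under the stated rule.
2 years from 2020-04-01 is 2022-04-01.
The period was tolled for 92 days by the pending criminal prosecution (2021-01-13 to 2021-04-15), pushing the deadline to 2022-07-02.
The other events in the timeline have no effect on the limitation period under the stated rules.
The 2022-05-29 filing precedes the 2022-07-02 deadline; the claim is timely.

TIMELY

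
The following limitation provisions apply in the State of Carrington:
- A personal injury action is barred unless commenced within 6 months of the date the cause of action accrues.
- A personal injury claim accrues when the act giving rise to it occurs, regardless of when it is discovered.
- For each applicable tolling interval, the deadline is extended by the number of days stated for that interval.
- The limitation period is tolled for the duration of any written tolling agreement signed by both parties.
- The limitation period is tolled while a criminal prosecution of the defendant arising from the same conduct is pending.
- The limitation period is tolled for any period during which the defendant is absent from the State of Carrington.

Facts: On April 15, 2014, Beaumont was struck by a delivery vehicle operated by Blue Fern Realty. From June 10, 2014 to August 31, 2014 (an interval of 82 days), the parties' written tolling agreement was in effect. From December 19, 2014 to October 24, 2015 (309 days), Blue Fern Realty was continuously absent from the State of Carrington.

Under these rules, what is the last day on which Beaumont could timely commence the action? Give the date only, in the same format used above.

The cause of action accrued on April 15, 2014, the date of the act.
Adding the 6 months base period to April 15, 2014 gives a deadline of October 15, 2014, before any tolling.
Because the written tolling agreement ran from June 10, 2014 to August 31, 2014, the deadline is extended by 82 days to January 5, 2015.
The period was tolled for 309 days by the defendant's absence from the jurisdiction (December 19, 2014 to October 24, 2015), pushing the deadline to November 10, 2015.

November 10, 2015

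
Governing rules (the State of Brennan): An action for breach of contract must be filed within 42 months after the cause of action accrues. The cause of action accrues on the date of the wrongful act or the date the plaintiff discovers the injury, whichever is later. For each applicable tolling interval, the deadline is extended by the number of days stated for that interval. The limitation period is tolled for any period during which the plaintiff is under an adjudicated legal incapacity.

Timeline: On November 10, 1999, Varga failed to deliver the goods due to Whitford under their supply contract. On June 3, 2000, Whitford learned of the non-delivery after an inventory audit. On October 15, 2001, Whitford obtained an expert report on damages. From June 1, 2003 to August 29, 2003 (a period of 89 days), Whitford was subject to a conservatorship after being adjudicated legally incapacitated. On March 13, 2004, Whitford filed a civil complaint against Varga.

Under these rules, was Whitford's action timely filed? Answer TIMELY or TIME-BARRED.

The claim accrued on June 3, 2000 — the later of the November 10, 1999 act and the June 3, 2000 discovery.
The untolled deadline — 42 months after June 3, 2000 — is December 3, 2003.
Because the plaintiff's legal incapacity ran from June 1, 2003 to August 29, 2003, the deadline is extended by 89 days to March 1, 2004.
None of the other events listed affects the running of the period under the stated rules.
Whitford filed on March 13, 2004, after the March 1, 2004 deadline, so the action is time-barred.

TIME-BARRED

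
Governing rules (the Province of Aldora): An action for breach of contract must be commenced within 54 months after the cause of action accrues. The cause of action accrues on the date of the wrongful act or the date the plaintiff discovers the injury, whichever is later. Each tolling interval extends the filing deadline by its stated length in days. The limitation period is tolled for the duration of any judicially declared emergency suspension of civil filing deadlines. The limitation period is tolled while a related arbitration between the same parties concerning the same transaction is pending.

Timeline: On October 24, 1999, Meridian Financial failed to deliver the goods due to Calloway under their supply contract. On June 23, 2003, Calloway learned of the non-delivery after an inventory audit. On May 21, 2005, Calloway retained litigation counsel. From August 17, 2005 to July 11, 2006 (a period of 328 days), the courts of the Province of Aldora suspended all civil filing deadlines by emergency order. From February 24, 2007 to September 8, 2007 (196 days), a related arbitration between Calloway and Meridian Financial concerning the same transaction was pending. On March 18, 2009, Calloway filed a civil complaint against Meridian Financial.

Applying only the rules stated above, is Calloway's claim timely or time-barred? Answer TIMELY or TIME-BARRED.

The claim accrued on June 23, 2003 — the later of the October 24, 1999 act and the June 23, 2003 discovery.
Adding the 54 months base period to June 23, 2003 gives a deadline of December 23, 2007, before any tolling.
The period was tolled for 328 days by the emergency suspension of filing deadlines (August 17, 2005 to July 11, 2006), pushing the deadline to November 15, 2008.
The period was tolled for 196 days by the pending related arbitration (February 24, 2007 to September 8, 2007), pushing the deadline to May 30, 2009.
The other events in the timeline have no effect on the limitation period under the stated rules.
Filing on March 18, 2009 beat the May 30, 2009 deadline — the action is timely.

TIMELY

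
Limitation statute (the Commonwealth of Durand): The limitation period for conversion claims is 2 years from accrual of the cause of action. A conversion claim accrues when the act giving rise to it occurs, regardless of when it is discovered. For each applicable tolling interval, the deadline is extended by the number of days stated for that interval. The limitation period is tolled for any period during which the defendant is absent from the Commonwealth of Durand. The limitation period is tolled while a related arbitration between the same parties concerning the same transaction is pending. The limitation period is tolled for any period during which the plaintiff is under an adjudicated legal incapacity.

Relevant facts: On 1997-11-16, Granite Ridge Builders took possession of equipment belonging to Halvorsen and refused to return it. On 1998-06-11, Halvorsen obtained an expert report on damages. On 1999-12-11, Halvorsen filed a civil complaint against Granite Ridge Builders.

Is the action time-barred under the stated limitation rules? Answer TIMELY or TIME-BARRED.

TIME-BARRED

The limitation period began to run on 1997-11-16.
The untolled deadline — 2 years after 1997-11-16 — is 1999-11-16.
None of the other events listed affects the running of the period under the stated rules.
Filing on 1999-12-11 missed the 1999-11-16 deadline — the action is time-barred.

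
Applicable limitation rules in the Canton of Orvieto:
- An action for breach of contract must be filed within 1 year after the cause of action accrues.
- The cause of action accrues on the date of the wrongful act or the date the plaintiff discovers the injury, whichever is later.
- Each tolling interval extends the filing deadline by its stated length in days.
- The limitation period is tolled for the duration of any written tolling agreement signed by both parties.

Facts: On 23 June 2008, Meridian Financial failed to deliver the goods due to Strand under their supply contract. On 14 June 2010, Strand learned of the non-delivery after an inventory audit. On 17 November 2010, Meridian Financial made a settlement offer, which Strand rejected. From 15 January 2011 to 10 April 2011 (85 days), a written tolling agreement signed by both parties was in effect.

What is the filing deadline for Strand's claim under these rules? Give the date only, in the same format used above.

Taking the later of the act (23 June 2008) and discovery (14 June 2010), the claim accrued on 14 June 2010.
1 year from 14 June 2010 is 14 June 2011.
The written tolling agreement from 15 January 2011 to 10 April 2011 tolled the period for 85 days, extending the deadline to 7 September 2011.
Nothing else in the chronology tolls or restarts the period.

7 September 2011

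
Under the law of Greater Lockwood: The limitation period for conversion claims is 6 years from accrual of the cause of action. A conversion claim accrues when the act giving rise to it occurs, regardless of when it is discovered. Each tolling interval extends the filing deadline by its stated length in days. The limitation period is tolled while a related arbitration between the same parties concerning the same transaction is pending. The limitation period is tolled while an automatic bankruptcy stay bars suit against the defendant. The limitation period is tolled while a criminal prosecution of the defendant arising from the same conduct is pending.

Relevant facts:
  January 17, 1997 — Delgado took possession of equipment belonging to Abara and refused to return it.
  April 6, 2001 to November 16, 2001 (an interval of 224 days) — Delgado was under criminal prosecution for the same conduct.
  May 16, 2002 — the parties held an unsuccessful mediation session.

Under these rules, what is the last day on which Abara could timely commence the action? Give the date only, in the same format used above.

The limitation period began to run on January 17, 1997.
Adding the 6 years base period to January 17, 1997 gives a deadline of January 17, 2003, before any tolling.
The period was tolled for 224 days by the pending criminal prosecution (April 6, 2001 to November 16, 2001), pushing the deadline to August 29, 2003.
Nothing else in the chronology tolls or restarts the period.

August 29, 2003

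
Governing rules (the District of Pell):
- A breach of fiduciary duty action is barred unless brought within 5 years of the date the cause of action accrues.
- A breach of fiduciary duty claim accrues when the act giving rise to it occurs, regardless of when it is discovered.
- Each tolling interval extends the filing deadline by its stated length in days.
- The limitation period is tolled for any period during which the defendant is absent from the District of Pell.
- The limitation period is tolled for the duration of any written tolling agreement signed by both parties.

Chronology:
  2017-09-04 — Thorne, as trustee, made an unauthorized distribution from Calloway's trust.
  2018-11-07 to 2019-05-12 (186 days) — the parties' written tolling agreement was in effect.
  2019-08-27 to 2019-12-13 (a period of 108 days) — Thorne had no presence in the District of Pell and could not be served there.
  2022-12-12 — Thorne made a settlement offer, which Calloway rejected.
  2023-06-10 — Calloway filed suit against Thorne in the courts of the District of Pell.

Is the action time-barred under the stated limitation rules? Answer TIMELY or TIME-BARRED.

The claim accrued on 2017-09-04, when the wrongful act occurred.
The untolled deadline — 5 years after 2017-09-04 — is 2022-09-04.
The written tolling agreement from 2018-11-07 to 2019-05-12 tolled the period for 186 days, extending the deadline to 2023-03-09.
Because the defendant's absence from the jurisdiction ran from 2019-08-27 to 2019-12-13, the deadline is extended by 108 days to 2023-06-25.
None of the other events listed affects the running of the period under the stated rules.
Filing on 2023-06-10 beat the 2023-06-25 deadline — the action is timely.

TIMELY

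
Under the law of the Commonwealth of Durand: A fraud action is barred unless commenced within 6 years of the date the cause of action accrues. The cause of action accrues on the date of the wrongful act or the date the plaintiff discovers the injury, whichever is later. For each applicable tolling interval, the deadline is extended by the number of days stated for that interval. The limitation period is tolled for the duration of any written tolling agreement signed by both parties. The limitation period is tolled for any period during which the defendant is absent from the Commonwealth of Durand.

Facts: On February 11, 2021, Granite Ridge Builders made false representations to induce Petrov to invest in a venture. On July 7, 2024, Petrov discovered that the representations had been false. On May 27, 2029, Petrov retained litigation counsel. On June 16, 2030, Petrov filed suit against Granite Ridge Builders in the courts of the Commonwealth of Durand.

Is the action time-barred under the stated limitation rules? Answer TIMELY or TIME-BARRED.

The claim accrued on July 7, 2024 — the later of the February 11, 2021 act and the July 7, 2024 discovery.
6 years from July 7, 2024 is July 7, 2030.
Nothing else in the chronology tolls or restarts the period.
Petrov filed on June 16, 2030, before the July 7, 2030 deadline, so the action is timely.

TIMELY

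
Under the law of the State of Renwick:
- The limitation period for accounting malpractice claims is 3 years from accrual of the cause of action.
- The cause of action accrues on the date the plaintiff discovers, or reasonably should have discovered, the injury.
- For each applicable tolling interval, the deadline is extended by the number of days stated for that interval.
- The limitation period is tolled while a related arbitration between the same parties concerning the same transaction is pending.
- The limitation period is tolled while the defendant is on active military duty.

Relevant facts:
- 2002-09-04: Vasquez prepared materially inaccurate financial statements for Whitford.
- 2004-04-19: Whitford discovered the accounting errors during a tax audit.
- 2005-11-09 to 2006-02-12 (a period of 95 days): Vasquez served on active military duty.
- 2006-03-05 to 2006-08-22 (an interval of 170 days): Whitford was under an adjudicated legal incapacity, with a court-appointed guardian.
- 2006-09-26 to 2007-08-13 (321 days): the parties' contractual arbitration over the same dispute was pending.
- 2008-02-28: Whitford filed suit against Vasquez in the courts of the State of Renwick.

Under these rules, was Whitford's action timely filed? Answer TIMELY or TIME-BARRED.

TIMELY

Under the discovery rule, the claim accrued on 2004-04-19, when Whitford discovered the injury — not on the 2002-09-04 date of the underlying act.
Adding the 3 years base period to 2004-04-19 gives a deadline of 2007-04-19, before any tolling.
The period was tolled for 95 days by the defendant's active military service (2005-11-09 to 2006-02-12), pushing the deadline to 2007-07-23.
The period was tolled for 321 days by the pending related arbitration (2006-09-26 to 2007-08-13), pushing the deadline to 2008-06-08.
No stated provision tolls the period for the plaintiff's incapacity, so the interval from 2006-03-05 to 2006-08-22 has no effect on the deadline.
Filing on 2008-02-28 beat the 2008-06-08 deadline — the action is timely.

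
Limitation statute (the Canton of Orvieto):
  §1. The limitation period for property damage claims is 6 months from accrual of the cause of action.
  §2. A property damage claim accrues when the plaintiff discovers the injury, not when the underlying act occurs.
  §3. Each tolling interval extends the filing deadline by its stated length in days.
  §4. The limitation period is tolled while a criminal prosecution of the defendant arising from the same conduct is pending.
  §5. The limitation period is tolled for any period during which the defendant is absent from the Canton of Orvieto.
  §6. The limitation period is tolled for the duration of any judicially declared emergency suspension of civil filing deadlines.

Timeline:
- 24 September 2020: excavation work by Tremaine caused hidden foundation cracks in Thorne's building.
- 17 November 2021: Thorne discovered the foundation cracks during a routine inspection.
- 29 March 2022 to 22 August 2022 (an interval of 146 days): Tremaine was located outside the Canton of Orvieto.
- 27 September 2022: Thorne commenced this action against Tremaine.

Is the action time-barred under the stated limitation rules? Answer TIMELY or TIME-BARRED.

Accrual is tied to discovery, so the period began on 17 November 2021 rather than on 24 September 2020 when the act occurred.
6 months from 17 November 2021 is 17 May 2022.
The defendant's absence from the jurisdiction from 29 March 2022 to 22 August 2022 tolled the period for 146 days, extending the deadline to 10 October 2022.
The 27 September 2022 filing precedes the 10 October 2022 deadline; the claim is timely.

TIMELY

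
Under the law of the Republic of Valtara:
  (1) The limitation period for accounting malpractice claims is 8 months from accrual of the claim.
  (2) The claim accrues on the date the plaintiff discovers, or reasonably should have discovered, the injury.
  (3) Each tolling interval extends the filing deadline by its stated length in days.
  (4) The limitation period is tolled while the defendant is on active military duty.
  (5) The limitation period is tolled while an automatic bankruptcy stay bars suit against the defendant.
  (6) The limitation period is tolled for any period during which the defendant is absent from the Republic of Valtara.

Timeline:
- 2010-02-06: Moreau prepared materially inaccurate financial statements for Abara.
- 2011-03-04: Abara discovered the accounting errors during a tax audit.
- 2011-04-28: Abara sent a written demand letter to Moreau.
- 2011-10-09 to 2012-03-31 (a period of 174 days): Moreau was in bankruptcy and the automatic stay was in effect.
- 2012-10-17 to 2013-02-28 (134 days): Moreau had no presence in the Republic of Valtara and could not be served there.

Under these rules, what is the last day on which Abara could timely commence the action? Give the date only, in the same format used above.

Under the discovery rule, the claim accrued on 2011-03-04, when Abara discovered the injury — not on the 2010-02-06 date of the underlying act.
The untolled deadline — 8 months after 2011-03-04 — is 2011-11-04.
Because the automatic bankruptcy stay ran from 2011-10-09 to 2012-03-31, the deadline is extended by 174 days to 2012-04-26.
The defendant's absence from the jurisdiction starting 2012-10-17 came too late — the period had run on 2012-04-26 — and so does not extend the deadline.
None of the other events listed affects the running of the period under the stated rules.

2012-04-26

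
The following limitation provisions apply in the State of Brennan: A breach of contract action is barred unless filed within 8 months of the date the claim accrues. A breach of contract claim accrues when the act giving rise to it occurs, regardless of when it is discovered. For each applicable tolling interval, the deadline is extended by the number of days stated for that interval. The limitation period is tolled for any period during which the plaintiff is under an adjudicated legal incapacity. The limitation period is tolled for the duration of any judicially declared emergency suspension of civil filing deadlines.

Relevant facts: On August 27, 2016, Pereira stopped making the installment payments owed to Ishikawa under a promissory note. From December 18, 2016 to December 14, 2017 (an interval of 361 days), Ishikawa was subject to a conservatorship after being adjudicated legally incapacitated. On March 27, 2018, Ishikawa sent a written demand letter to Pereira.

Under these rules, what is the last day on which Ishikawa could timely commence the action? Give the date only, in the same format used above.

The claim accrued on August 27, 2016, the date of the act.
Adding the 8 months base period to August 27, 2016 gives a deadline of April 27, 2017, before any tolling.
Because the plaintiff's legal incapacity ran from December 18, 2016 to December 14, 2017, the deadline is extended by 361 days to April 23, 2018.
None of the other events listed affects the running of the period under the stated rules.

April 23, 2018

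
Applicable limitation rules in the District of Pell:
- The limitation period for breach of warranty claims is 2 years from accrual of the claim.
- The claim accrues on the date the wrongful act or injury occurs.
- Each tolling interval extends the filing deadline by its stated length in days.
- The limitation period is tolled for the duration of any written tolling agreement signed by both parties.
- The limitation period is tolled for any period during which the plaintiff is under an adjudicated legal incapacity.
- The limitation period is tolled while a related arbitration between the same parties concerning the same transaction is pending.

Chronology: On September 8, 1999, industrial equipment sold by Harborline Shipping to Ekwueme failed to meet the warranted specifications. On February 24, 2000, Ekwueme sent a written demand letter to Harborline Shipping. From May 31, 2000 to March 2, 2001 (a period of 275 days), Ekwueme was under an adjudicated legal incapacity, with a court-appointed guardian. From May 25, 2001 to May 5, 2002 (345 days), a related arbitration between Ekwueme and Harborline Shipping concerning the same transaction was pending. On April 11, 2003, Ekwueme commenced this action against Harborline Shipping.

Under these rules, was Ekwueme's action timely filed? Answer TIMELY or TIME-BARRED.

TIMELY

The claim accrued on September 8, 1999, when the wrongful act occurred.
The untolled deadline — 2 years after September 8, 1999 — is September 8, 2001.
The plaintiff's legal incapacity from May 31, 2000 to March 2, 2001 tolled the period for 275 days, extending the deadline to June 10, 2002.
The period was tolled for 345 days by the pending related arbitration (May 25, 2001 to May 5, 2002), pushing the deadline to May 21, 2003.
None of the other events listed affects the running of the period under the stated rules.
The April 11, 2003 filing precedes the May 21, 2003 deadline; the claim is timely.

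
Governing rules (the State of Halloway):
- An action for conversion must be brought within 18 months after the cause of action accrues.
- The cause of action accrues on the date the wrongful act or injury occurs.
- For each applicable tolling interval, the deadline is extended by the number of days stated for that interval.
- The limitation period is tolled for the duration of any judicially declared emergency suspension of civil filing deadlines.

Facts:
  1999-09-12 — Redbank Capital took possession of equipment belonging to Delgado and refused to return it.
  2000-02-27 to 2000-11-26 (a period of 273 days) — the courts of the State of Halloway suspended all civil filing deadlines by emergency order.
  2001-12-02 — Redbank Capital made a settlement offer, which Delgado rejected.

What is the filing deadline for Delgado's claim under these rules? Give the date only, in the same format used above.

2001-12-10

The limitation period began to run on 1999-09-12.
Adding the 18 months base period to 1999-09-12 gives a deadline of 2001-03-12, before any tolling.
The emergency suspension of filing deadlines from 2000-02-27 to 2000-11-26 tolled the period for 273 days, extending the deadline to 2001-12-10.
The other events in the timeline have no effect on the limitation period under the stated rules.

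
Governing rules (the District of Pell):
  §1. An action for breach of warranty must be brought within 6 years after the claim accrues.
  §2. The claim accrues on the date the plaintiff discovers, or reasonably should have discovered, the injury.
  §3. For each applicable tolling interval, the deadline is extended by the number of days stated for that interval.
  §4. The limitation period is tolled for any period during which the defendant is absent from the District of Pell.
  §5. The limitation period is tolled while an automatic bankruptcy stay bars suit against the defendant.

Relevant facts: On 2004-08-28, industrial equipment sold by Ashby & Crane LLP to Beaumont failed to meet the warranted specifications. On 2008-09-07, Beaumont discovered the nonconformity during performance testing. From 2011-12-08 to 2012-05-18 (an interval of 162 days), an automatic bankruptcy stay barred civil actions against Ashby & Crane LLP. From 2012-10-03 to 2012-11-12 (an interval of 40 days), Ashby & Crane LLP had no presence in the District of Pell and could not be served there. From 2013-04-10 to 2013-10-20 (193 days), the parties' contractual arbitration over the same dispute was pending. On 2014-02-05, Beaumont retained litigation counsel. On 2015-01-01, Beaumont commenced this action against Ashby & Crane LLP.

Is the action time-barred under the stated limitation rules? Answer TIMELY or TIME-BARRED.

TIMELY

The claim did not accrue until Beaumont discovered the injury on 2008-09-07; the 2004-08-28 act date does not start the clock under the stated rule.
Adding the 6 years base period to 2008-09-07 gives a deadline of 2014-09-07, before any tolling.
The period was tolled for 162 days by the automatic bankruptcy stay (2011-12-08 to 2012-05-18), pushing the deadline to 2015-02-16.
The defendant's absence from the jurisdiction from 2012-10-03 to 2012-11-12 tolled the period for 40 days, extending the deadline to 2015-03-28.
Although a pending arbitration ran from 2013-04-10 to 2013-10-20, the stated rules do not make that a tolling event, so it is disregarded.
None of the other events listed affects the running of the period under the stated rules.
Beaumont filed on 2015-01-01, before the 2015-03-28 deadline, so the action is timely.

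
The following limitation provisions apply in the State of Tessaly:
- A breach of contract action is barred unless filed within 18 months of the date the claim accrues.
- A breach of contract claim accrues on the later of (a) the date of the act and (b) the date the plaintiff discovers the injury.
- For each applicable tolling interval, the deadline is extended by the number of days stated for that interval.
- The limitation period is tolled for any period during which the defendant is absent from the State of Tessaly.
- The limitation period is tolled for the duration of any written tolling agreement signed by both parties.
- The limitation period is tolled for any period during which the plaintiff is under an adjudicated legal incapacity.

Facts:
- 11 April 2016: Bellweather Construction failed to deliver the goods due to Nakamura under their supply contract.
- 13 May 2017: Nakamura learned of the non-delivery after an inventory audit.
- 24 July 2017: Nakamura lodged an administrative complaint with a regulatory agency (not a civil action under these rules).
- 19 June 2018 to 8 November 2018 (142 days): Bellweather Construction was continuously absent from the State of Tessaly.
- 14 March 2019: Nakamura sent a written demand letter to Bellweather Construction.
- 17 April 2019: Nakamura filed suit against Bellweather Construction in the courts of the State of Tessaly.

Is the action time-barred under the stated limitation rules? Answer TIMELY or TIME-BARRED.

TIME-BARRED

Taking the later of the act (11 April 2016) and discovery (13 May 2017), the claim accrued on 13 May 2017.
The untolled deadline — 18 months after 13 May 2017 — is 13 November 2018.
Because the defendant's absence from the jurisdiction ran from 19 June 2018 to 8 November 2018, the deadline is extended by 142 days to 4 April 2019.
Nothing else in the chronology tolls or restarts the period.
Nakamura filed on 17 April 2019, after the 4 April 2019 deadline, so the action is time-barred.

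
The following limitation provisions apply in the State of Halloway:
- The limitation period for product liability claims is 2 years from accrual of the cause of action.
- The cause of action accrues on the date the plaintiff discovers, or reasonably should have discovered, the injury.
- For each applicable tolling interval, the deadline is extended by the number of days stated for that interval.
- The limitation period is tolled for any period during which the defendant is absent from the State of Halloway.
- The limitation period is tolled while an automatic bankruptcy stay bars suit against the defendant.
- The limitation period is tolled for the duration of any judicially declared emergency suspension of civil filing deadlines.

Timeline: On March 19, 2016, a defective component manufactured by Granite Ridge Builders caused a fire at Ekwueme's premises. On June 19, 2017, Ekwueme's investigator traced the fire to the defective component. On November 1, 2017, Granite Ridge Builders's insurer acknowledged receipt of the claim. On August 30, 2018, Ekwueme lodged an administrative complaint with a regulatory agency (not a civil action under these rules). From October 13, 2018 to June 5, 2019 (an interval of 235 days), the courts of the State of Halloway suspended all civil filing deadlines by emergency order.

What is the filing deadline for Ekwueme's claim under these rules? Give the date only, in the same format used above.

February 9, 2020

Under the discovery rule, the claim accrued on June 19, 2017, when Ekwueme discovered the injury — not on the March 19, 2016 date of the underlying act.
The untolled deadline — 2 years after June 19, 2017 — is June 19, 2019.
Because the emergency suspension of filing deadlines ran from October 13, 2018 to June 5, 2019, the deadline is extended by 235 days to February 9, 2020.
Nothing else in the chronology tolls or restarts the period.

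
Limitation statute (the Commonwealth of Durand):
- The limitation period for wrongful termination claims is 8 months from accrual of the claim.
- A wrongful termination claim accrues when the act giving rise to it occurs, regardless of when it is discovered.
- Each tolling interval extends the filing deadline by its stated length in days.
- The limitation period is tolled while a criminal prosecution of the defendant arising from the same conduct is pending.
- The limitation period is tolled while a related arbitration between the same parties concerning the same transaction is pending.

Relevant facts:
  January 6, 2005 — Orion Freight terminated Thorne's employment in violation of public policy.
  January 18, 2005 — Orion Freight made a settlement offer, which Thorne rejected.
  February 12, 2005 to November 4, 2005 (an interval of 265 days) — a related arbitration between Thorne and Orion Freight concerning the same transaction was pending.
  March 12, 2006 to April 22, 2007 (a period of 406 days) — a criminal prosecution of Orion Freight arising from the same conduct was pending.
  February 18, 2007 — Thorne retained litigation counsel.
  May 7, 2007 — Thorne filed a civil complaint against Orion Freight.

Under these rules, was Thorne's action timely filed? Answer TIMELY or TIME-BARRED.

TIMELY

The limitation period began to run on January 6, 2005.
8 months from January 6, 2005 is September 6, 2005.
The period was tolled for 265 days by the pending related arbitration (February 12, 2005 to November 4, 2005), pushing the deadline to May 29, 2006.
The pending criminal prosecution from March 12, 2006 to April 22, 2007 tolled the period for 406 days, extending the deadline to July 9, 2007.
Nothing else in the chronology tolls or restarts the period.
Thorne filed on May 7, 2007, before the July 9, 2007 deadline, so the action is timely.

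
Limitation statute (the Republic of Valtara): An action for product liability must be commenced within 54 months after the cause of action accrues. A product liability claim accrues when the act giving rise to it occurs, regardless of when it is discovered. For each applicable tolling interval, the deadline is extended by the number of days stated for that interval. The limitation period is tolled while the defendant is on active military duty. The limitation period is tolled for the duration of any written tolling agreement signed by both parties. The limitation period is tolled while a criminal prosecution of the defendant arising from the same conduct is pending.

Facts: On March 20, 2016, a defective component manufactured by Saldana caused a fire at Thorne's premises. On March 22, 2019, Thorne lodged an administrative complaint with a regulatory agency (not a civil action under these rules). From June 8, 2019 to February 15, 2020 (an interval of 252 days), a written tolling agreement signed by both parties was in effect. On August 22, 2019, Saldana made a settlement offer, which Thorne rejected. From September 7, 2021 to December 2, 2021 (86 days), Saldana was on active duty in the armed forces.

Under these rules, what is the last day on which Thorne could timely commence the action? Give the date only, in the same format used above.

The claim accrued on March 20, 2016, when the wrongful act occurred.
Adding the 54 months base period to March 20, 2016 gives a deadline of September 20, 2020, before any tolling.
The written tolling agreement from June 8, 2019 to February 15, 2020 tolled the period for 252 days, extending the deadline to May 30, 2021.
The defendant's active military service starting September 7, 2021 came too late — the period had run on May 30, 2021 — and so does not extend the deadline.
Nothing else in the chronology tolls or restarts the period.

May 30, 2021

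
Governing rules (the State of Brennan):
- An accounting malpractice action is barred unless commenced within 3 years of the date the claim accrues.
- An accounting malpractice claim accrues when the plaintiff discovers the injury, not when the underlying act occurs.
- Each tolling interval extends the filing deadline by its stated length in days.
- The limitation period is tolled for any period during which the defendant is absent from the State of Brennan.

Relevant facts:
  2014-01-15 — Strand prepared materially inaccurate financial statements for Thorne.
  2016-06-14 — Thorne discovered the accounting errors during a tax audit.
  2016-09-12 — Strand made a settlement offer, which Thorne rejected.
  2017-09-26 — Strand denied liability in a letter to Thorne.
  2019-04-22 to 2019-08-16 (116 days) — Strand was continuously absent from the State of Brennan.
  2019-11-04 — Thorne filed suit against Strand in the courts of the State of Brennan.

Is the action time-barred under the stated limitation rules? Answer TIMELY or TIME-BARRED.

TIME-BARRED

Under the discovery rule, the claim accrued on 2016-06-14, when Thorne discovered the injury — not on the 2014-01-15 date of the underlying act.
The untolled deadline — 3 years after 2016-06-14 — is 2019-06-14.
The defendant's absence from the jurisdiction from 2019-04-22 to 2019-08-16 tolled the period for 116 days, extending the deadline to 2019-10-08.
None of the other events listed affects the running of the period under the stated rules.
The 2019-11-04 filing falls after the 2019-10-08 deadline; the claim is time-barred.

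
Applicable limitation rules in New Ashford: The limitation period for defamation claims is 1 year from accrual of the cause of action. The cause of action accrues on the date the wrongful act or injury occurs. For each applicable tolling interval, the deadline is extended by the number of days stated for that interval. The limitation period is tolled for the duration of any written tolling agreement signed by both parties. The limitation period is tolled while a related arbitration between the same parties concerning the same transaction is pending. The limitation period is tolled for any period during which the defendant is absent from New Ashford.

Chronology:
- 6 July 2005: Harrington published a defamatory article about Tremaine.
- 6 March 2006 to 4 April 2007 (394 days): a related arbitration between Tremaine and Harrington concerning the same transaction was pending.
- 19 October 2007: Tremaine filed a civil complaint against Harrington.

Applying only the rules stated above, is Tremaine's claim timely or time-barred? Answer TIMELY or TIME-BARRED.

TIME-BARRED

The limitation period began to run on 6 July 2005.
1 year from 6 July 2005 is 6 July 2006.
The pending related arbitration from 6 March 2006 to 4 April 2007 tolled the period for 394 days, extending the deadline to 4 August 2007.
Filing on 19 October 2007 missed the 4 August 2007 deadline — the action is time-barred.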